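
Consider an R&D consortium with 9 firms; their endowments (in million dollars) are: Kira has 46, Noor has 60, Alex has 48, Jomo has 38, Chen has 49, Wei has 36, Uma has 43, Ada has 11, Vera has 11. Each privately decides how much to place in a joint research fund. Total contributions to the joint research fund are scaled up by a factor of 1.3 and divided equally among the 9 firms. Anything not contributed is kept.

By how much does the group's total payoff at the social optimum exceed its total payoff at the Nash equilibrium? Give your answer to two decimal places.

102.60 million dollars

The private return per contributed unit is 1.3/9 = 0.1444 < 1 for every player regardless of endowment, so the Nash equilibrium is zero contribution and the group total is Σ E_j = 46 + 60 + 48 + 38 + 49 + 36 + 43 + 11 + 11 = 342.
Each contributed unit returns 1.300 to the group, so the social optimum is full contribution by everyone: group total = 1.300 × 342 = 444.60.
Efficiency loss = (1.300 − 1) × 342 = 102.60.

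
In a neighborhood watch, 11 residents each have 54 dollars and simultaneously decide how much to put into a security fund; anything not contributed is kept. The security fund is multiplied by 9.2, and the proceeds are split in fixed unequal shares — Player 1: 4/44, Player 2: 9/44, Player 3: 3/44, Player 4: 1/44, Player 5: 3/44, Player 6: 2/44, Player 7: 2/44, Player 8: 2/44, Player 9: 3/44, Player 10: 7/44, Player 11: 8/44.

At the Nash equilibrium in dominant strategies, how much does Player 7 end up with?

Each unit j contributes comes back to j as 9.2 × (j's share), so j prefers to contribute only if that share exceeds 1/9.2 = 0.1087; otherwise keeping the unit dominates.
Player 2, Player 10 and Player 11 are above the threshold, contributing 54 each; the remaining 8 contribute 0. Total contributed: 162.
Player 7 keeps 54 and receives 9.2 × 162 × 2/44 = 67.75 from the security fund, for a payoff of 121.75.

121.75 dollars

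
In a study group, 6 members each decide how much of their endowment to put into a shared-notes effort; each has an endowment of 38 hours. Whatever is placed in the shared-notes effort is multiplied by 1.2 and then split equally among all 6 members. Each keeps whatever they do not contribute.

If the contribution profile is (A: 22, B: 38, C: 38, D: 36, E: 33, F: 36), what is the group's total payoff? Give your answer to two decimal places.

Total contributed: 22 + 38 + 38 + 36 + 33 + 36 = 203; total kept: 6 × 38 − 203 = 25.
The shared-notes effort pays out 1.2 × 203 = 243.60 in aggregate.
Group total = 25 + 243.60 = 268.60.

268.60 hours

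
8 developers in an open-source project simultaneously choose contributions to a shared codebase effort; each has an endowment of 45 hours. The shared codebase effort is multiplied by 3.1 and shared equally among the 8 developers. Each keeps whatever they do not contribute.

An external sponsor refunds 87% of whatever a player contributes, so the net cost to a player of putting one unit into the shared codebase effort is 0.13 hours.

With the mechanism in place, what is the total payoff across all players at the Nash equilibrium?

With the mechanism, a contributed unit returns (3.1/8) / 0.13 = 2.9808 per unit of net cost to the contributor — now above 1 — so contributing fully is weakly dominant for every player.
At the Nash equilibrium everyone contributes 45. Group total payoff = 8 × (45 × 0.87 + 3.1 × 45) = 1429.20.

1429.20 hours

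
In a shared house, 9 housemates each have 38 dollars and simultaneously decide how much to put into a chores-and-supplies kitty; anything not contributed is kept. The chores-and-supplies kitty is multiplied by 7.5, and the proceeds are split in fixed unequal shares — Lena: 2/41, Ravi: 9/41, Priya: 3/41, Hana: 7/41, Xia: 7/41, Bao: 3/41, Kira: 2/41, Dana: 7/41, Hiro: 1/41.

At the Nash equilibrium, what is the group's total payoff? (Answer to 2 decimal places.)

1330.00 dollars

Each unit j contributes comes back to j as 7.5 × (j's share), so j prefers to contribute only if that share exceeds 1/7.5 = 0.1333; otherwise keeping the unit dominates.
Ravi, Hana, Xia and Dana are above the threshold, contributing 38 each; the remaining 5 contribute 0. Total contributed: 152.
The chores-and-supplies kitty pays out 7.5 × 152 = 1140.00 in total (split across the unequal shares, but the aggregate is all that matters for the group sum).
The 5 free-riders keep 38 each, adding 190. Group total = 190 + 1140.00 = 1330.00.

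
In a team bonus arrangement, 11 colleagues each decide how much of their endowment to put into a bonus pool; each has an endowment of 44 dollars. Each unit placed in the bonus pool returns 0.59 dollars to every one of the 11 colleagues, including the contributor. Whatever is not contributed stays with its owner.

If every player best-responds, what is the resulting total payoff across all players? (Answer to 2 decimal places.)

484.00 dollars

The private return per contributed unit is 0.59 < 1, so contributing 0 is dominant for every player. At the Nash equilibrium everyone keeps their 44, and the group total is 11 × 44 = 484.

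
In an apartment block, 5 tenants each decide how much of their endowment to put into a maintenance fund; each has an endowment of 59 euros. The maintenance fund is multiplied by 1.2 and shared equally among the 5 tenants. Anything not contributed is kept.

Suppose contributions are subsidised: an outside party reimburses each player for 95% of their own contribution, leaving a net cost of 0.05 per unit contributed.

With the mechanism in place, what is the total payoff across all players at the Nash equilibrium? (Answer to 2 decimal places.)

Under the mechanism each unit contributed yields (1.2/5) / 0.05 = 4.8000 back to its contributor per unit of net cost, which exceeds 1, making full contribution the dominant choice for everyone.
At the Nash equilibrium everyone contributes 59. Group total payoff = 5 × (59 × 0.95 + 1.2 × 59) = 634.25.

634.25 euros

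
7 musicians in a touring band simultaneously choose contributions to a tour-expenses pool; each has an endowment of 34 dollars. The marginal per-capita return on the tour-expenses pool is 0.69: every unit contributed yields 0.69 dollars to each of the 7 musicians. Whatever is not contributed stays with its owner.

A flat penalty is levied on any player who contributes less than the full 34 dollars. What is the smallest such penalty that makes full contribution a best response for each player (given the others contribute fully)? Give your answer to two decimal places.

Given the others contribute fully, the best deviation is to contribute 0 (any partial contribution still incurs the fine and gives up units whose private return 0.69 is below 1).
Deviating from 34 to 0 saves 34 dollars but forfeits the deviator's share of the drop in the tour-expenses pool: 0.69 × 34 = 23.46.
So the deviation gain is 34 − 23.46 = 10.54, and the fine must be at least 10.54 dollars to wipe it out.

10.54 dollars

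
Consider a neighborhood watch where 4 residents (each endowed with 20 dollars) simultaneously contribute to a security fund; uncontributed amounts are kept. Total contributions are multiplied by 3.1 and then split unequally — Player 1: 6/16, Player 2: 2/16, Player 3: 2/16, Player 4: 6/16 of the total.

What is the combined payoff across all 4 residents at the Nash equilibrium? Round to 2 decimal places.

164.00 dollars

Player j's private return per contributed unit is 3.1 × (j's share). Contributing is weakly dominant for j when that share is at least 1/3.1 = 0.3226, and contributing 0 is dominant otherwise.
Player 1 and Player 4 clear that bar, contributing 20 each; the remaining 2 contribute 0. Total contributed: 40.
The security fund pays out 3.1 × 40 = 124.00 in total (split across the unequal shares, but the aggregate is all that matters for the group sum).
The 2 free-riders keep 20 each, adding 40. Group total = 40 + 124.00 = 164.00.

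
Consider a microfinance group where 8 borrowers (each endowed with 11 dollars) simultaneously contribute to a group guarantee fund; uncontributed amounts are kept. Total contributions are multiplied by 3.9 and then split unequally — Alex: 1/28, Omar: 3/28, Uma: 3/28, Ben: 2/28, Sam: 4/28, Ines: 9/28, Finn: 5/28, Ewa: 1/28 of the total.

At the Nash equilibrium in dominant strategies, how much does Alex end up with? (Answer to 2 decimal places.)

12.53 dollars

A player with share s gets back 3.9·s per unit contributed, so full contribution is dominant for anyone with s > 1/3.9 = 0.2564 and zero contribution is dominant for anyone below.
The only share above 0.2564 is Ines's 9/28, contributing 11; the remaining 7 contribute 0. Total contributed: 11.
Alex keeps 11 and receives 3.9 × 11 × 1/28 = 1.53 from the group guarantee fund, for a payoff of 12.53.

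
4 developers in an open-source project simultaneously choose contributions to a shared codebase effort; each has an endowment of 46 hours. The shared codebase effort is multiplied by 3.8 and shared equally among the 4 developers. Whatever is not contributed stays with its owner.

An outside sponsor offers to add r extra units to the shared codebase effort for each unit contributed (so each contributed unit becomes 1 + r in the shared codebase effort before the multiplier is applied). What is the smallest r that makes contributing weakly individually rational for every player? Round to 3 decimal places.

With matching at rate r, one contributed unit becomes (1 + r) in the shared codebase effort and returns 3.8 × (1 + r) / 4 to the contributor.
Setting this equal to 1: 1 + r = 4/3.8 = 1.0526.
So the minimum matching rate is r = 1.0526 − 1 = 0.053.

0.053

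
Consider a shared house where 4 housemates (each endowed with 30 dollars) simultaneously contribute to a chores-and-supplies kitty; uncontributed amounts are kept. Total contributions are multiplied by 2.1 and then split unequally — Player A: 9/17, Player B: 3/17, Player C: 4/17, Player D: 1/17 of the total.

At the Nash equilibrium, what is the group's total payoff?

153.00 dollars

For player j, contributing a unit is worthwhile iff 2.1 × (j's share) ≥ 1, i.e. iff j's share is at least 0.4762.
Player A alone (share 9/17) is above the threshold, contributing 30; the remaining 3 contribute 0. Total contributed: 30.
The chores-and-supplies kitty pays out 2.1 × 30 = 63.00 in total (split across the unequal shares, but the aggregate is all that matters for the group sum).
The 3 free-riders keep 30 each, adding 90. Group total = 90 + 63.00 = 153.00.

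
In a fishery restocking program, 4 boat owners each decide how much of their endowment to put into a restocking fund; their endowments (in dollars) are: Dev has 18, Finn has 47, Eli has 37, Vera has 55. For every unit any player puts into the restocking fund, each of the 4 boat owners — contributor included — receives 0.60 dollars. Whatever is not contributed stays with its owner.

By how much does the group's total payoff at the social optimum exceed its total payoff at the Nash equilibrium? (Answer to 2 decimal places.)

The private return per contributed unit is 0.60 < 1 for everyone, so the Nash equilibrium is zero contribution and the group total is Σ E_j = 18 + 47 + 37 + 55 = 157.
Each contributed unit returns 2.400 to the group, so the social optimum is full contribution by everyone: group total = 2.400 × 157 = 376.80.
Efficiency loss = (2.400 − 1) × 157 = 219.80.

219.80 dollars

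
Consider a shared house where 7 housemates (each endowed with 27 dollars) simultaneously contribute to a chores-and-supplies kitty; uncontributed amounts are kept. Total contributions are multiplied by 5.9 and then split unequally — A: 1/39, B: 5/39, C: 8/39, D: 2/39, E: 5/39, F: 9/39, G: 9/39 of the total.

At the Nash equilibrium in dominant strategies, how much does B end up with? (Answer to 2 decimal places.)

A player with share s gets back 5.9·s per unit contributed, so full contribution is dominant for anyone with s > 1/5.9 = 0.1695 and zero contribution is dominant for anyone below.
C, F and G are above the threshold, contributing 27 each; the remaining 4 contribute 0. Total contributed: 81.
B keeps 27 and receives 5.9 × 81 × 5/39 = 61.27 from the chores-and-supplies kitty, for a payoff of 88.27.

88.27 dollars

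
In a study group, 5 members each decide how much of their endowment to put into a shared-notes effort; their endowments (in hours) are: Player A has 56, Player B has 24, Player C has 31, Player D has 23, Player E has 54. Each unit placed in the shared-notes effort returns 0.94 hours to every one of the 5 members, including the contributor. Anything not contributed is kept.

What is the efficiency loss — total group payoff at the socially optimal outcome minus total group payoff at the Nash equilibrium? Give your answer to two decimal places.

695.60 hours

The private return per contributed unit is 0.94 < 1 for everyone, so the Nash equilibrium is zero contribution and the group total is Σ E_j = 56 + 24 + 31 + 23 + 54 = 188.
Each contributed unit returns 4.700 to the group, so the social optimum is full contribution by everyone: group total = 4.700 × 188 = 883.60.
Efficiency loss = (4.700 − 1) × 188 = 695.60.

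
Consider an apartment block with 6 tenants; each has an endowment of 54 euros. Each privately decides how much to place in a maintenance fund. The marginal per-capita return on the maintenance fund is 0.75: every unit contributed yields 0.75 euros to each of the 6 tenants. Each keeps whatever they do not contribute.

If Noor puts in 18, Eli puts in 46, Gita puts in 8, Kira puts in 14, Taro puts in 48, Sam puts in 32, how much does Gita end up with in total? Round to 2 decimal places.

Total contributed: 18 + 46 + 8 + 14 + 48 + 32 = 166.
Each receives 0.75 × 166 = 124.50 from the maintenance fund.
Gita keeps 54 − 8 = 46, so Gita's payoff is 46 + 124.50 = 170.50.

170.50 euros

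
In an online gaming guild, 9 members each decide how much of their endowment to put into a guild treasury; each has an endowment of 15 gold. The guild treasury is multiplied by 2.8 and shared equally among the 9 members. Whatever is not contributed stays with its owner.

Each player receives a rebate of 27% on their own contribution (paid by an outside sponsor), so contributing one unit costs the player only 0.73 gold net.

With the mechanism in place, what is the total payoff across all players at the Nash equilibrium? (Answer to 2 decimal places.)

135.00 gold

Even with the mechanism, each unit contributed returns only (2.8/9) / 0.73 = 0.4262 per unit of net cost, so contributing nothing is still dominant.
Everyone keeps their endowment and the group total is 9 × 15 = 135.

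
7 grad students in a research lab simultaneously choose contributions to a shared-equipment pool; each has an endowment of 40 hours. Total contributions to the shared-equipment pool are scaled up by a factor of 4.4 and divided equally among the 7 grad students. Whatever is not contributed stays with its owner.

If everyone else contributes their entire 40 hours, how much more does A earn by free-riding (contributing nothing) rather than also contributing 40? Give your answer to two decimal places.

14.86 hours

Switching from a contribution of 40 to 0 lets A keep an extra 40 hours, but lowers the shared-equipment pool by 40, which costs A their own share of that drop: 4.4/7 × 40 = 25.14.
Net gain = 40 − 25.14 = 14.86. The private return per contributed unit (0.6286) is below 1, so free-riding is indeed the best response regardless of what the others do.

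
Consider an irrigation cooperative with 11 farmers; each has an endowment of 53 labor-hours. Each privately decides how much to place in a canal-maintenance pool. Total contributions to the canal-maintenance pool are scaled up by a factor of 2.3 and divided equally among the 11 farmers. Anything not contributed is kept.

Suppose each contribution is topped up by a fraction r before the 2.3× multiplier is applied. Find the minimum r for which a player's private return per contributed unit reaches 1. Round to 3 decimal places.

3.783

With matching at rate r, one contributed unit becomes (1 + r) in the canal-maintenance pool and returns 2.3 × (1 + r) / 11 to the contributor.
Setting this equal to 1: 1 + r = 11/2.3 = 4.7826.
So the minimum matching rate is r = 4.7826 − 1 = 3.783.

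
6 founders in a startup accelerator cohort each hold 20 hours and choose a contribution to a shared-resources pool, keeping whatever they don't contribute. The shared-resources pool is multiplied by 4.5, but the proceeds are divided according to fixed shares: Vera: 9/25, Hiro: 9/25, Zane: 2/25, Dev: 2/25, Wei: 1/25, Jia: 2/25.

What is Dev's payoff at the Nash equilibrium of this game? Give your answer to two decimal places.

34.40 hours

Player j's private return per contributed unit is 4.5 × (j's share). Contributing is weakly dominant for j when that share is at least 1/4.5 = 0.2222, and contributing 0 is dominant otherwise.
The shares above 0.2222 belong to Vera and Hiro, contributing 20 each; the remaining 4 contribute 0. Total contributed: 40.
Dev keeps 20 and receives 4.5 × 40 × 2/25 = 14.40 from the shared-resources pool, for a payoff of 34.40.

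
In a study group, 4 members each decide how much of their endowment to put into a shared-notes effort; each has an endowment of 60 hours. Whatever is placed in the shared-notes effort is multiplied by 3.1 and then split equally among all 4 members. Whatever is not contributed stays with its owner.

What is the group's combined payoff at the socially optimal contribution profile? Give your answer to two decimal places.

Each contributed unit returns 3.100 to the group as a whole (0.7750 to each of 4 players), which exceeds 1, so the social optimum is full contribution: group total = 3.100 × 240 = 744.00.

744.00 hours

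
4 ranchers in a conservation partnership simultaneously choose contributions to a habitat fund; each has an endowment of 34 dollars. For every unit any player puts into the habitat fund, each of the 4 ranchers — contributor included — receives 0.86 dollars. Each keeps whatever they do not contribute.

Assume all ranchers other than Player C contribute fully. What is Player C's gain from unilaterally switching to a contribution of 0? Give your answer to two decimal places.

4.76 dollars

Switching from a contribution of 34 to 0 lets Player C keep an extra 34 dollars, but lowers the habitat fund by 34, which costs Player C their own share of that drop: 0.86 × 34 = 29.24.
Net gain = 34 − 29.24 = 4.76. The private return per contributed unit (0.86) is below 1, so free-riding is indeed the best response regardless of what the others do.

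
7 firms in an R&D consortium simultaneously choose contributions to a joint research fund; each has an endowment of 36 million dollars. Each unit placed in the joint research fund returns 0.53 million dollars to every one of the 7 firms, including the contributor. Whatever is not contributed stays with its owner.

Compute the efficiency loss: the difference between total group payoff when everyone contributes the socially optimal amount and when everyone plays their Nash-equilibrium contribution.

682.92 million dollars

The private return per contributed unit is 0.53 < 1, so contributing 0 is dominant for every player. At the Nash equilibrium everyone keeps their 36, and the group total is 7 × 36 = 252.
Each contributed unit returns 3.710 to the group as a whole (0.53 to each of 7 players), which exceeds 1, so the social optimum is full contribution: group total = 3.710 × 252 = 934.92.
Efficiency loss = 934.92 − 252 = 682.92.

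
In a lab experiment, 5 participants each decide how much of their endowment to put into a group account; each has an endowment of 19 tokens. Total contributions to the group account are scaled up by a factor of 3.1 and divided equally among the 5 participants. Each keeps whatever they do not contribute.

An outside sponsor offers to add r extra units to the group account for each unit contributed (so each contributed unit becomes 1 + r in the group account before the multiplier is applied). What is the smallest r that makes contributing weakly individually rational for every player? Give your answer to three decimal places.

0.613

With matching at rate r, one contributed unit becomes (1 + r) in the group account and returns 3.1 × (1 + r) / 5 to the contributor.
Setting this equal to 1: 1 + r = 5/3.1 = 1.6129.
So the minimum matching rate is r = 1.6129 − 1 = 0.613.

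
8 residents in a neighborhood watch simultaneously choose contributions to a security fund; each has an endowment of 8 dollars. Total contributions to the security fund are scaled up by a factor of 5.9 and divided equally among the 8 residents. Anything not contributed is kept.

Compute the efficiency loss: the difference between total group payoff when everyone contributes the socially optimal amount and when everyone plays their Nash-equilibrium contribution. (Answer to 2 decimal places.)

313.60 dollars

Each contributed unit returns 5.9/8 = 0.7375 to its contributor — below 1 — so contributing 0 is dominant for every player. At the Nash equilibrium everyone keeps their 8, and the group total is 8 × 8 = 64.
Each contributed unit returns 5.900 to the group as a whole (0.7375 to each of 8 players), which exceeds 1, so the social optimum is full contribution: group total = 5.900 × 64 = 377.60.
Efficiency loss = 377.60 − 64 = 313.60.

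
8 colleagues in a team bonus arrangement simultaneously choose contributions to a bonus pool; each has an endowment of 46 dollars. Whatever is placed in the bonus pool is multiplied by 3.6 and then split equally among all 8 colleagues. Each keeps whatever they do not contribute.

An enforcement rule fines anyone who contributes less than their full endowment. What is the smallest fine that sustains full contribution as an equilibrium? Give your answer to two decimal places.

Given the others contribute fully, the best deviation is to contribute 0 (any partial contribution still incurs the fine and gives up units whose private return 0.4500 is below 1).
Deviating from 46 to 0 saves 46 dollars but forfeits the deviator's share of the drop in the bonus pool: 3.6/8 × 46 = 20.70.
So the deviation gain is 46 − 20.70 = 25.30, and the fine must be at least 25.30 dollars to wipe it out.

25.30 dollars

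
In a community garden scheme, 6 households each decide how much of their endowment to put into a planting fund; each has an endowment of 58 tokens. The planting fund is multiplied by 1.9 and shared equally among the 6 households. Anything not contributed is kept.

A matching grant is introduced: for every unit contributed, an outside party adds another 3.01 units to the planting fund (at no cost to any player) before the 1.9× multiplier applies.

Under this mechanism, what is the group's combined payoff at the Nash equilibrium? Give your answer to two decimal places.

Under the mechanism each unit contributed yields 1.9 × 4.01 / 6 = 1.2698 back to its contributor per unit of net cost, which exceeds 1, making full contribution the dominant choice for everyone.
At the Nash equilibrium everyone contributes 58. Group total payoff = 1.9 × 4.01 × 348 = 2651.41.

2651.41 tokens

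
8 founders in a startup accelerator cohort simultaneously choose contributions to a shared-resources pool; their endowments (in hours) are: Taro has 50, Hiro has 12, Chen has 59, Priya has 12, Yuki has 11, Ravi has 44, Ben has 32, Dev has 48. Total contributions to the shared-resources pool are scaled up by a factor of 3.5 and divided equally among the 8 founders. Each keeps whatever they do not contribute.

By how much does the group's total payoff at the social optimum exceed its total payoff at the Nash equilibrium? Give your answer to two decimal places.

The private return per contributed unit is 3.5/8 = 0.4375 < 1 for every player regardless of endowment, so the Nash equilibrium is zero contribution and the group total is Σ E_j = 50 + 12 + 59 + 12 + 11 + 44 + 32 + 48 = 268.
Each contributed unit returns 3.500 to the group, so the social optimum is full contribution by everyone: group total = 3.500 × 268 = 938.00.
Efficiency loss = (3.500 − 1) × 268 = 670.00.

670.00 hours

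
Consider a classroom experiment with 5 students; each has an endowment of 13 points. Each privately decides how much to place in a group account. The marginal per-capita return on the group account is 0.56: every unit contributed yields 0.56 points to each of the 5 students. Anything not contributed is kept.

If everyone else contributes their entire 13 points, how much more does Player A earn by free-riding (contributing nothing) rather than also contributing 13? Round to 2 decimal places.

5.72 points

Switching from a contribution of 13 to 0 lets Player A keep an extra 13 points, but lowers the group account by 13, which costs Player A their own share of that drop: 0.56 × 13 = 7.28.
Net gain = 13 − 7.28 = 5.72. The private return per contributed unit (0.56) is below 1, so free-riding is indeed the best response regardless of what the others do.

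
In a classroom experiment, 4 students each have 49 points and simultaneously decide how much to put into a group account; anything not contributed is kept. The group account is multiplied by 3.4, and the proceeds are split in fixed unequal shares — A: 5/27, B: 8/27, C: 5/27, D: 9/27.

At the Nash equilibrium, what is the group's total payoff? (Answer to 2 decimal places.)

A player with share s gets back 3.4·s per unit contributed, so full contribution is dominant for anyone with s > 1/3.4 = 0.2941 and zero contribution is dominant for anyone below.
B and D clear that bar, contributing 49 each; the remaining 2 contribute 0. Total contributed: 98.
The group account pays out 3.4 × 98 = 333.20 in total (split across the unequal shares, but the aggregate is all that matters for the group sum).
The 2 free-riders keep 49 each, adding 98. Group total = 98 + 333.20 = 431.20.

431.20 points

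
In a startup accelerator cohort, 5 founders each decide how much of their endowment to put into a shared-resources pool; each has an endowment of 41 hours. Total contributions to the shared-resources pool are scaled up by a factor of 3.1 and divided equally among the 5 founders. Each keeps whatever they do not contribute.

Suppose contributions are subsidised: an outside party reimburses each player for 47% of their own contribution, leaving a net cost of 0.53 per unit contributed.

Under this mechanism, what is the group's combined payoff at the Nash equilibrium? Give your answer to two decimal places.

With the mechanism, a contributed unit returns (3.1/5) / 0.53 = 1.1698 per unit of net cost to the contributor — now above 1 — so contributing fully is weakly dominant for every player.
So the Nash equilibrium is full contribution by all 5; the group earns 5 × (41 × 0.47 + 3.1 × 41) = 731.85.

731.85 hours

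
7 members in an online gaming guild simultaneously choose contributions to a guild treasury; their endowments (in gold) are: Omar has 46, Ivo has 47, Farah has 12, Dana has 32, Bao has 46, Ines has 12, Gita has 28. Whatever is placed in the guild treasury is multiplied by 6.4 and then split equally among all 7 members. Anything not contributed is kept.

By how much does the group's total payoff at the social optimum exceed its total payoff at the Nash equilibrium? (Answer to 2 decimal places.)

1204.20 gold

The private return per contributed unit is 6.4/7 = 0.9143 < 1 for every player regardless of endowment, so the Nash equilibrium is zero contribution and the group total is Σ E_j = 46 + 47 + 12 + 32 + 46 + 12 + 28 = 223.
Each contributed unit returns 6.400 to the group, so the social optimum is full contribution by everyone: group total = 6.400 × 223 = 1427.20.
Efficiency loss = (6.400 − 1) × 223 = 1204.20.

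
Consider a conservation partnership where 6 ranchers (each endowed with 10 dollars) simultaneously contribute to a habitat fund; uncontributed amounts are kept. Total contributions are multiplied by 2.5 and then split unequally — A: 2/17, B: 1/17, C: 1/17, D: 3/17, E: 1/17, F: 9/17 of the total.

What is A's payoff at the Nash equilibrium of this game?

Player j's private return per contributed unit is 2.5 × (j's share). Contributing is weakly dominant for j when that share is at least 1/2.5 = 0.4000, and contributing 0 is dominant otherwise.
F alone (share 9/17) is above the threshold, contributing 10; the remaining 5 contribute 0. Total contributed: 10.
A keeps 10 and receives 2.5 × 10 × 2/17 = 2.94 from the habitat fund, for a payoff of 12.94.

12.94 dollars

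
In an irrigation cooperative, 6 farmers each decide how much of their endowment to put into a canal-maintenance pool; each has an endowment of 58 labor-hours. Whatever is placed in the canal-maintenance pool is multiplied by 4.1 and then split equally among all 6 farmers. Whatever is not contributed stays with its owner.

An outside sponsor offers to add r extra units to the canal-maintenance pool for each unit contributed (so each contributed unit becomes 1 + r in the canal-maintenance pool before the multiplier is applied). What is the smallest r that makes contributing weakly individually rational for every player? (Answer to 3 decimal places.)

With matching at rate r, one contributed unit becomes (1 + r) in the canal-maintenance pool and returns 4.1 × (1 + r) / 6 to the contributor.
Setting this equal to 1: 1 + r = 6/4.1 = 1.4634.
So the minimum matching rate is r = 1.4634 − 1 = 0.463.

0.463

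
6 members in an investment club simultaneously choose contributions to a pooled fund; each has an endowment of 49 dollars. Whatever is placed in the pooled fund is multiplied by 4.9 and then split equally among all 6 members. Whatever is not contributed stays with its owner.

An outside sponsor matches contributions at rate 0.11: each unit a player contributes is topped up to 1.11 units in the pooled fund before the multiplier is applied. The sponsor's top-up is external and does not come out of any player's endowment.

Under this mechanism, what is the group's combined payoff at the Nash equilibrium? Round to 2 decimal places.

With the mechanism, a contributed unit returns 4.9 × 1.11 / 6 = 0.9065 per unit of net cost — still below 1 — so contributing 0 remains dominant for every player.
At the Nash equilibrium no one contributes; group total payoff = 6 × 49 = 294.

294.00 dollars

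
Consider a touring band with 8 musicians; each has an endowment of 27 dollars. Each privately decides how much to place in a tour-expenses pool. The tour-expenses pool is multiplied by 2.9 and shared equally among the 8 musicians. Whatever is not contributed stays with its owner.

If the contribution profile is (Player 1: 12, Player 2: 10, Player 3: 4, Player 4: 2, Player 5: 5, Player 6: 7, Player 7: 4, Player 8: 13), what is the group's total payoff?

Total contributed: 12 + 10 + 4 + 2 + 5 + 7 + 4 + 13 = 57; total kept: 8 × 27 − 57 = 159.
The tour-expenses pool pays out 2.9 × 57 = 165.30 in aggregate.
Group total = 159 + 165.30 = 324.30.

324.30 dollars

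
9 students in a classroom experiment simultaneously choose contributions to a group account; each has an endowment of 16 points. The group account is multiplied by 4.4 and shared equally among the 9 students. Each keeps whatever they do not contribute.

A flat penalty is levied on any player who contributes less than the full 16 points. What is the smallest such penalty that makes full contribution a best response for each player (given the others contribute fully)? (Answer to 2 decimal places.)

Given the others contribute fully, the best deviation is to contribute 0 (any partial contribution still incurs the fine and gives up units whose private return 0.4889 is below 1).
Deviating from 16 to 0 saves 16 points but forfeits the deviator's share of the drop in the group account: 4.4/9 × 16 = 7.82.
So the deviation gain is 16 − 7.82 = 8.18, and the fine must be at least 8.18 points to wipe it out.

8.18 points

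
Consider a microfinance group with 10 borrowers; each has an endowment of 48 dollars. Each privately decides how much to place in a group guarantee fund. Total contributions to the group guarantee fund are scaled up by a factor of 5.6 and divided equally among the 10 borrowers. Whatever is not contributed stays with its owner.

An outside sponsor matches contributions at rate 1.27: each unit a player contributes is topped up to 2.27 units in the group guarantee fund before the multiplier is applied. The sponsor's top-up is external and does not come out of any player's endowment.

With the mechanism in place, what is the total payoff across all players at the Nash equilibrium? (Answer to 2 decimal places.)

6101.76 dollars

The effective private return per unit is now 5.6 × 2.27 / 10 = 1.2712 > 1, so every player's dominant strategy flips to full contribution.
At the Nash equilibrium everyone contributes 48. Group total payoff = 5.6 × 2.27 × 480 = 6101.76.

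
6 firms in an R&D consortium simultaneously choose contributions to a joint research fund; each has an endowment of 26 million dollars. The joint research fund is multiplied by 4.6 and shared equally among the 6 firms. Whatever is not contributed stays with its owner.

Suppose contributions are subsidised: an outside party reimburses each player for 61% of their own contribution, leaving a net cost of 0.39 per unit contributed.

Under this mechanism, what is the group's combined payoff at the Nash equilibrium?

812.76 million dollars

With the mechanism, a contributed unit returns (4.6/6) / 0.39 = 1.9658 per unit of net cost to the contributor — now above 1 — so contributing fully is weakly dominant for every player.
So the Nash equilibrium is full contribution by all 6; the group earns 6 × (26 × 0.61 + 4.6 × 26) = 812.76.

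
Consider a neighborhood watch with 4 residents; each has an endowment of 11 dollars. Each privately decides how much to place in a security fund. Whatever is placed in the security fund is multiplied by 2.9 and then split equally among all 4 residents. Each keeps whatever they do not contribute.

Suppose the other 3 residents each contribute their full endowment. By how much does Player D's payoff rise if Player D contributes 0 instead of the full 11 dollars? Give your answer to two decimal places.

3.03 dollars

Switching from a contribution of 11 to 0 lets Player D keep an extra 11 dollars, but lowers the security fund by 11, which costs Player D their own share of that drop: 2.9/4 × 11 = 7.97.
Net gain = 11 − 7.97 = 3.03. The private return per contributed unit (0.7250) is below 1, so free-riding is indeed the best response regardless of what the others do.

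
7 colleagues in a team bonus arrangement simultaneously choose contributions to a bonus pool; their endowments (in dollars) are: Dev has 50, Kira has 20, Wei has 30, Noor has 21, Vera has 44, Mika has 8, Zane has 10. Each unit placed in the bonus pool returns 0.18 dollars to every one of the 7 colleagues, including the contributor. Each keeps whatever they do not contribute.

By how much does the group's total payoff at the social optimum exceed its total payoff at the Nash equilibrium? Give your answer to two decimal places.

The private return per contributed unit is 0.18 < 1 for everyone, so the Nash equilibrium is zero contribution and the group total is Σ E_j = 50 + 20 + 30 + 21 + 44 + 8 + 10 = 183.
Each contributed unit returns 1.260 to the group, so the social optimum is full contribution by everyone: group total = 1.260 × 183 = 230.58.
Efficiency loss = (1.260 − 1) × 183 = 47.58.

47.58 dollars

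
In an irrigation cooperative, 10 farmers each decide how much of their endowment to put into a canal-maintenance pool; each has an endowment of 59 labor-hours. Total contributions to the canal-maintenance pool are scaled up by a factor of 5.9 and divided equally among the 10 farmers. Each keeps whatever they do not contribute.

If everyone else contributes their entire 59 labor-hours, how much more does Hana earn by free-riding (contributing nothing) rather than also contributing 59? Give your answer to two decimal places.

Switching from a contribution of 59 to 0 lets Hana keep an extra 59 labor-hours, but lowers the canal-maintenance pool by 59, which costs Hana their own share of that drop: 5.9/10 × 59 = 34.81.
Net gain = 59 − 34.81 = 24.19. The private return per contributed unit (0.5900) is below 1, so free-riding is indeed the best response regardless of what the others do.

24.19 labor-hours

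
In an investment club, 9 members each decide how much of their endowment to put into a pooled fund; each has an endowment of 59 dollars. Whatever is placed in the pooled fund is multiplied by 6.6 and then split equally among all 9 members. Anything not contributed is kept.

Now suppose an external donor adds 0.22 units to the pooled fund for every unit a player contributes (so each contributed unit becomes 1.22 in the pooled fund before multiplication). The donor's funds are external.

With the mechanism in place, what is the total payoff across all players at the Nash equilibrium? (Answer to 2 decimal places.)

Even with the mechanism, each unit contributed returns only 6.6 × 1.22 / 9 = 0.8947 per unit of net cost, so contributing nothing is still dominant.
Everyone keeps their endowment and the group total is 9 × 59 = 531.

531.00 dollars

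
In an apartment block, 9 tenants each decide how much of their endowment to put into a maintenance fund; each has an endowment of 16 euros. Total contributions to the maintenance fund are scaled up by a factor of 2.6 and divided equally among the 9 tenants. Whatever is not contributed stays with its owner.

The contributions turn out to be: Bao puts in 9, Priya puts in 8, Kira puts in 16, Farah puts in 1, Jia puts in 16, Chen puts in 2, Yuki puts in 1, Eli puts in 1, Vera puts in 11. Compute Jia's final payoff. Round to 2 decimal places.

18.78 euros

Total contributed: 9 + 8 + 16 + 1 + 16 + 2 + 1 + 1 + 11 = 65.
Each receives 2.6 × 65 / 9 = 18.78 from the maintenance fund.
Jia keeps 16 − 16 = 0, so Jia's payoff is 0 + 18.78 = 18.78.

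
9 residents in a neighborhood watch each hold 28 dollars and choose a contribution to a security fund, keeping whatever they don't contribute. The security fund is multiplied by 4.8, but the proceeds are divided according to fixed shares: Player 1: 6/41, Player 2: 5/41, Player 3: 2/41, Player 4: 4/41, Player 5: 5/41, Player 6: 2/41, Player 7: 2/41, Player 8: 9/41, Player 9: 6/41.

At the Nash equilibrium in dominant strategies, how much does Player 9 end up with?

47.67 dollars

For player j, contributing a unit is worthwhile iff 4.8 × (j's share) ≥ 1, i.e. iff j's share is at least 0.2083.
Only Player 8 (9/41) clears that bar, contributing 28; the remaining 8 contribute 0. Total contributed: 28.
Player 9 keeps 28 and receives 4.8 × 28 × 6/41 = 19.67 from the security fund, for a payoff of 47.67.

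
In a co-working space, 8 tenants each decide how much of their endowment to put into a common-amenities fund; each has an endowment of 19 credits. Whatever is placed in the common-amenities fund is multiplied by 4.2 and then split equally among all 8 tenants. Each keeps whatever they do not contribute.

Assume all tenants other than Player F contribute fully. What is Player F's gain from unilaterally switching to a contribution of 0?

9.03 credits

Switching from a contribution of 19 to 0 lets Player F keep an extra 19 credits, but lowers the common-amenities fund by 19, which costs Player F their own share of that drop: 4.2/8 × 19 = 9.97.
Net gain = 19 − 9.97 = 9.03. The private return per contributed unit (0.5250) is below 1, so free-riding is indeed the best response regardless of what the others do.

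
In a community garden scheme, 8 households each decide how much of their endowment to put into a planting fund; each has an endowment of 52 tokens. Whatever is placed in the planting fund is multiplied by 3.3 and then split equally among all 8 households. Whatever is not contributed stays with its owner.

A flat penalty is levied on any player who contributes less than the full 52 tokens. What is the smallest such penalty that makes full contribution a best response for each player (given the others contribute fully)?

30.55 tokens

Given the others contribute fully, the best deviation is to contribute 0 (any partial contribution still incurs the fine and gives up units whose private return 0.4125 is below 1).
Deviating from 52 to 0 saves 52 tokens but forfeits the deviator's share of the drop in the planting fund: 3.3/8 × 52 = 21.45.
So the deviation gain is 52 − 21.45 = 30.55, and the fine must be at least 30.55 tokens to wipe it out.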